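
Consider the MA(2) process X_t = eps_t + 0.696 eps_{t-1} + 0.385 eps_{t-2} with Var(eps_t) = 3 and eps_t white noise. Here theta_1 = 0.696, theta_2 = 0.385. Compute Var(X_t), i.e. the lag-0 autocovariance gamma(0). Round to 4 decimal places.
\gamma(0) = 4.8979

For an MA(q) process X_t = eps_t + sum_i theta_i eps_{t-i} with
Var(eps_t) = sigma^2, the variance is
  gamma(0) = sigma^2 * (1 + sum_i theta_i^2).
  sum_i theta_i^2 = (0.696)^2 + (0.385)^2 = 0.484416 + 0.148225 = 0.632641.
  gamma(0) = 3 * (1 + 0.632641) = 3 * 1.632641 = 4.897923, which rounds to 4.8979.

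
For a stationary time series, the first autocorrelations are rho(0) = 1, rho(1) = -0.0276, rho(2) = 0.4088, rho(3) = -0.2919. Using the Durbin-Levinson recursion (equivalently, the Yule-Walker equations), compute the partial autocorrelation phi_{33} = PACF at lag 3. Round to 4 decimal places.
\phi_{33} = -0.3290

The PACF at lag k is phi_{kk}, the last component of the solution
to the Yule-Walker system G_k phi = r_k where
  (G_k)_{ij} = rho(|i - j|), (r_k)_i = rho(i), i,j = 1..k.
Equivalently, Durbin-Levinson gives phi_{kk} iteratively:
  phi_{11} = rho(1)
  phi_{kk} = [rho(k) - sum_{j=1..k-1} phi_{k-1,j} rho(k-j)]
            / [1 - sum_{j=1..k-1} phi_{k-1,j} rho(j)],
  phi_{k,j} = phi_{k-1,j} - phi_{kk} phi_{k-1,k-j},  j = 1..k-1.
Step k = 1:
  phi_11 = rho(1) = -0.0276.
Step k = 2:
  phi_22 = [rho(2) - phi_11 rho(1)] / [1 - phi_11 rho(1)] = [0.4088 - (-0.0276)(-0.0276)] / [1 - (-0.0276)(-0.0276)]
         = 0.40803824 / 0.99923824 = 0.408349.
  Update: phi_21 = phi_11 - phi_22 phi_11 = -0.0276 - (0.408349)(-0.0276) = -0.01633.
Step k = 3:
  phi_33 = [rho(3) - phi_21 rho(2) - phi_22 rho(1)] / [1 - phi_21 rho(1) - phi_22 rho(2)]
    numerator   = -0.2919 - (-0.01633)(0.4088) - (0.408349)(-0.0276) = -0.27395404
    denominator = 1 - (-0.01633)(-0.0276) - (0.408349)(0.4088) = 0.83261611
  phi_33 = -0.27395404 / 0.83261611 = -0.329.
Therefore phi_{33} = -0.3290.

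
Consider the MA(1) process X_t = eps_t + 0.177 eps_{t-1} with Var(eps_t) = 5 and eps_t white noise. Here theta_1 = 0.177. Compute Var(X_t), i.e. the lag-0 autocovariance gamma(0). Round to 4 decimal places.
\gamma(0) = 5.1566

For an MA(q) process X_t = eps_t + sum_i theta_i eps_{t-i} with
Var(eps_t) = sigma^2, the variance is
  gamma(0) = sigma^2 * (1 + sum_i theta_i^2).
  sum_i theta_i^2 = (0.177)^2 = 0.031329.
  gamma(0) = 5 * (1 + 0.031329) = 5 * 1.031329 = 5.156645, which rounds to 5.1566.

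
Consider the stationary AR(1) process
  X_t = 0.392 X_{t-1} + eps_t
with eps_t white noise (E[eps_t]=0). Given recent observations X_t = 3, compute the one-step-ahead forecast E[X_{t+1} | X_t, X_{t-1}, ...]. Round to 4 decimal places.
E[X_{t+1} \mid \mathcal F_t] = 1.1760

For an AR(p) model X_t = c + sum_i phi_i X_{t-i} + eps_t, the
one-step-ahead conditional mean is
  E[X_{t+1} | X_t, ...] = c + sum_i phi_i X_{t+1-i}.
Substitute known values:
  E[X_{t+1} | ...] = (0.392) * (3)
                   = 1.1760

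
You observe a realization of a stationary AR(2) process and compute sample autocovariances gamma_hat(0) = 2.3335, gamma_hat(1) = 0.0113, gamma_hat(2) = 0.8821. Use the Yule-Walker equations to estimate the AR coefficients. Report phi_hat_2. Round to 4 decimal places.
\hat\phi_{2} = 0.3780

The Yule-Walker equations for an AR(p) process read, in matrix form,
  Gamma_p phi = r_p,   with   (Gamma_p)_{ij} = gamma(|i - j|),
                       (r_p)_i = gamma(i),   i,j = 1..p.
Substitute the sample gammas (Toeplitz matrix and right-hand side of size 2):
  Gamma_p = [[2.3335, 0.0113], [0.0113, 2.3335]]
  r_p     = [0.0113, 0.8821]
Written out:
  2.3335 phi_1 + 0.0113 phi_2 = 0.0113
  0.0113 phi_1 + 2.3335 phi_2 = 0.8821
Solve by Cramer's rule:
  det = gamma(0)^2 - gamma(1)^2 = (2.3335)^2 - (0.0113)^2 = 5.44522225 - 0.00012769 = 5.44509456
  phi_hat_1 = [gamma(1) gamma(0) - gamma(1) gamma(2)] / det = [(0.0113)(2.3335) - (0.0113)(0.8821)] / 5.44509456 = 0.01640082 / 5.44509456 = 0.003
  phi_hat_2 = [gamma(0) gamma(2) - gamma(1)^2] / det = [(2.3335)(0.8821) - (0.0113)^2] / 5.44509456 = 2.05825266 / 5.44509456 = 0.378
So phi_hat = [0.0030, 0.3780].
Therefore phi_hat_2 = 0.3780.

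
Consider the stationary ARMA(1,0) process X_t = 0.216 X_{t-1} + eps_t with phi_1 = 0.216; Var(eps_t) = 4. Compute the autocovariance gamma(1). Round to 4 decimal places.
\gamma(1) = 0.9063

Multiply the model equation by X_{t-k} and take expectations. With theta_0 = psi_0 = 1 and psi_j the MA(infinity) weights, this gives
  gamma(k) - sum_i phi_i gamma(k-i) = c_k,
  c_k = sigma^2 * sum_{j=k..q} theta_j psi_{j-k}   (c_k = 0 for k > q),
using gamma(-m) = gamma(m).
Pure AR (q = 0): c_0 = sigma^2 = 4, c_k = 0 for k >= 1.
Equations for k = 0 and k = 1 (AR order 1):
  gamma(0) = phi_1 gamma(1) + c_0
  gamma(1) = phi_1 gamma(0) + c_1
Substituting the second into the first: gamma(0) (1 - phi_1^2) = c_0 + phi_1 c_1, so
  gamma(0) = c_0 / (1 - phi_1^2) = 4 / (1 - (0.216)^2) = 4 / 0.953344 = 4.195757.
  gamma(1) = phi_1 gamma(0) = (0.216)(4.195757) = 0.906284.
Therefore gamma(1) = 0.9063 (to 4 decimal places).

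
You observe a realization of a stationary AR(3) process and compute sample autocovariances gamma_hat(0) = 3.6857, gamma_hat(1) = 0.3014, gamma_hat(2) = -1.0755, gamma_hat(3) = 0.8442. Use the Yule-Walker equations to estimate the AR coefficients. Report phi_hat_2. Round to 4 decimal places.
\hat\phi_{2} = -0.3340

The Yule-Walker equations for an AR(p) process read, in matrix form,
  Gamma_p phi = r_p,   with   (Gamma_p)_{ij} = gamma(|i - j|),
                       (r_p)_i = gamma(i),   i,j = 1..p.
Substitute the sample gammas (Toeplitz matrix and right-hand side of size 3):
  Gamma_p = [[3.6857, 0.3014, -1.0755], [0.3014, 3.6857, 0.3014], [-1.0755, 0.3014, 3.6857]]
  r_p     = [0.3014, -1.0755, 0.8442]
Written out (R1..R3):
  (R1) 3.6857 phi_1 + 0.3014 phi_2 - 1.0755 phi_3 = 0.3014
  (R2) 0.3014 phi_1 + 3.6857 phi_2 + 0.3014 phi_3 = -1.0755
  (R3) -1.0755 phi_1 + 0.3014 phi_2 + 3.6857 phi_3 = 0.8442
Gaussian elimination:
  R2 <- R2 - (0.3014/3.6857) R1 = R2 - (0.081776) R1:  3.661053 phi_2 + 0.38935 phi_3 = -1.100147
  R3 <- R3 - (-1.0755/3.6857) R1 = R3 - (-0.291803) R1:  0.38935 phi_2 + 3.371865 phi_3 = 0.93215
  R3 <- R3 - (0.38935/3.661053) R2 = R3 - (0.106349) R2:  3.330458 phi_3 = 1.049149
Back-substitution:
  phi_hat_3 = 1.049149 / 3.330458 = 0.315016
  phi_hat_2 = (-1.100147 - (0.38935)(0.315016)) / 3.661053 = -0.334002
  phi_hat_1 = (0.3014 - (0.3014)(-0.334002) - (-1.0755)(0.315016)) / 3.6857 = 0.201012
So phi_hat = [0.2010, -0.3340, 0.3150].
Therefore phi_hat_2 = -0.3340.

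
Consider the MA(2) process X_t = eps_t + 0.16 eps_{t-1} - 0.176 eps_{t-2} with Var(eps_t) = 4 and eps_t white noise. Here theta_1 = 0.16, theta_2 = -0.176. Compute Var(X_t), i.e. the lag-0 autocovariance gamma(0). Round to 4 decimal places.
\gamma(0) = 4.2263

For an MA(q) process X_t = eps_t + sum_i theta_i eps_{t-i} with
Var(eps_t) = sigma^2, the variance is
  gamma(0) = sigma^2 * (1 + sum_i theta_i^2).
  sum_i theta_i^2 = (0.16)^2 + (-0.176)^2 = 0.0256 + 0.030976 = 0.056576.
  gamma(0) = 4 * (1 + 0.056576) = 4 * 1.056576 = 4.226304, which rounds to 4.2263.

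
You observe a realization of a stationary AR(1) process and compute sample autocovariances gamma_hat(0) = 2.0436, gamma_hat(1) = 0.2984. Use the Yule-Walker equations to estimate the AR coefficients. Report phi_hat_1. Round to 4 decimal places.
\hat\phi_{1} = 0.1460

The Yule-Walker equations for an AR(p) process read, in matrix form,
  Gamma_p phi = r_p,   with   (Gamma_p)_{ij} = gamma(|i - j|),
                       (r_p)_i = gamma(i),   i,j = 1..p.
Substitute the sample gammas (Toeplitz matrix and right-hand side of size 1):
  Gamma_p = [[2.0436]]
  r_p     = [0.2984]
With p = 1 this is the single equation gamma(0) phi_1 = gamma(1):
  phi_hat_1 = gamma(1) / gamma(0) = 0.2984 / 2.0436 = 0.1460.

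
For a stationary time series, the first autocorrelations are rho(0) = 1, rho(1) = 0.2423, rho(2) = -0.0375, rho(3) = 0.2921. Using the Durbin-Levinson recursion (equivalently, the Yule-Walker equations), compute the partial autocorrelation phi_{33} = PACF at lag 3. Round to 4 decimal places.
\phi_{33} = 0.3509

The PACF at lag k is phi_{kk}, the last component of the solution
to the Yule-Walker system G_k phi = r_k where
  (G_k)_{ij} = rho(|i - j|), (r_k)_i = rho(i), i,j = 1..k.
Equivalently, Durbin-Levinson gives phi_{kk} iteratively:
  phi_{11} = rho(1)
  phi_{kk} = [rho(k) - sum_{j=1..k-1} phi_{k-1,j} rho(k-j)]
            / [1 - sum_{j=1..k-1} phi_{k-1,j} rho(j)],
  phi_{k,j} = phi_{k-1,j} - phi_{kk} phi_{k-1,k-j},  j = 1..k-1.
Step k = 1:
  phi_11 = rho(1) = 0.2423.
Step k = 2:
  phi_22 = [rho(2) - phi_11 rho(1)] / [1 - phi_11 rho(1)] = [-0.0375 - (0.2423)(0.2423)] / [1 - (0.2423)(0.2423)]
         = -0.09620929 / 0.94129071 = -0.10221.
  Update: phi_21 = phi_11 - phi_22 phi_11 = 0.2423 - (-0.10221)(0.2423) = 0.267065.
Step k = 3:
  phi_33 = [rho(3) - phi_21 rho(2) - phi_22 rho(1)] / [1 - phi_21 rho(1) - phi_22 rho(2)]
    numerator   = 0.2921 - (0.267065)(-0.0375) - (-0.10221)(0.2423) = 0.32688043
    denominator = 1 - (0.267065)(0.2423) - (-0.10221)(-0.0375) = 0.93145716
  phi_33 = 0.32688043 / 0.93145716 = 0.3509.
Therefore phi_{33} = 0.3509.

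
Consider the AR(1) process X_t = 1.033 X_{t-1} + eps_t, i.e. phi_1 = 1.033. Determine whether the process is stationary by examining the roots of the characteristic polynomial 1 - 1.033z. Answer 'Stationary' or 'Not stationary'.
\text{Not stationary}

The AR(p) characteristic polynomial is P(z) = 1 - 1.033z.
Stationarity requires all roots to lie outside the unit circle, i.e. |z| > 1 for every root.
This is linear in z: 1 + (-1.033) z = 0  =>  z = -1/(-1.033) = 0.968054,  |z| = 0.968054.
Moduli of all roots: 0.9681.
All moduli strictly greater than 1? No.
Verdict: Not stationary.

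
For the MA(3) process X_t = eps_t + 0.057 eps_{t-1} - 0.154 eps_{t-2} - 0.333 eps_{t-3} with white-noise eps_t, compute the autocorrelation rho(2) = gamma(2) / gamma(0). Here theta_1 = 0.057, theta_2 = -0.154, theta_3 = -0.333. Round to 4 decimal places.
\rho(2) = -0.1520

For an MA(q) process with theta_0 = 1, the autocovariance is
  gamma(k) = sigma^2 * sum_{i=0..q-k} theta_i * theta_{i+k},
and rho(k) = gamma(k) / gamma(0). Sigma^2 cancels.
  numerator   = (1)*(-0.154) + (0.057)*(-0.333) = -0.172981.
  denominator = (1)^2 + (0.057)^2 + (-0.154)^2 + (-0.333)^2 = 1.137854.
  rho(2) = -0.172981 / 1.137854 = -0.1520.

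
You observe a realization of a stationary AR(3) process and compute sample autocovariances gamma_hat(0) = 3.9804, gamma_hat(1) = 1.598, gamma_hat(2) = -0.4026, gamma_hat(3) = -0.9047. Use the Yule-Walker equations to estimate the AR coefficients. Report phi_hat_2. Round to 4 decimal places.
\hat\phi_{2} = -0.2790

The Yule-Walker equations for an AR(p) process read, in matrix form,
  Gamma_p phi = r_p,   with   (Gamma_p)_{ij} = gamma(|i - j|),
                       (r_p)_i = gamma(i),   i,j = 1..p.
Substitute the sample gammas (Toeplitz matrix and right-hand side of size 3):
  Gamma_p = [[3.9804, 1.598, -0.4026], [1.598, 3.9804, 1.598], [-0.4026, 1.598, 3.9804]]
  r_p     = [1.598, -0.4026, -0.9047]
Written out (R1..R3):
  (R1) 3.9804 phi_1 + 1.598 phi_2 - 0.4026 phi_3 = 1.598
  (R2) 1.598 phi_1 + 3.9804 phi_2 + 1.598 phi_3 = -0.4026
  (R3) -0.4026 phi_1 + 1.598 phi_2 + 3.9804 phi_3 = -0.9047
Gaussian elimination:
  R2 <- R2 - (1.598/3.9804) R1 = R2 - (0.401467) R1:  3.338855 phi_2 + 1.759631 phi_3 = -1.044145
  R3 <- R3 - (-0.4026/3.9804) R1 = R3 - (-0.101146) R1:  1.759631 phi_2 + 3.939679 phi_3 = -0.743069
  R3 <- R3 - (1.759631/3.338855) R2 = R3 - (0.527016) R2:  3.012325 phi_3 = -0.192788
Back-substitution:
  phi_hat_3 = -0.192788 / 3.012325 = -0.064
  phi_hat_2 = (-1.044145 - (1.759631)(-0.064)) / 3.338855 = -0.278996
  phi_hat_1 = (1.598 - (1.598)(-0.278996) - (-0.4026)(-0.064)) / 3.9804 = 0.507002
So phi_hat = [0.5070, -0.2790, -0.0640].
Therefore phi_hat_2 = -0.2790.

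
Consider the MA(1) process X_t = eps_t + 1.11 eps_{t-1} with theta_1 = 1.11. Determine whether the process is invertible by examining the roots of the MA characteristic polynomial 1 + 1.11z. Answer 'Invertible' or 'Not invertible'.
\text{Not invertible}

The MA(q) characteristic polynomial is P(z) = 1 + 1.11z.
Invertibility requires all roots to lie outside the unit circle, i.e. |z| > 1 for every root.
This is linear in z: 1 + (1.11) z = 0  =>  z = -1/(1.11) = -0.900901,  |z| = 0.900901.
Moduli of all roots: 0.9009.
All moduli strictly greater than 1? No.
Verdict: Not invertible.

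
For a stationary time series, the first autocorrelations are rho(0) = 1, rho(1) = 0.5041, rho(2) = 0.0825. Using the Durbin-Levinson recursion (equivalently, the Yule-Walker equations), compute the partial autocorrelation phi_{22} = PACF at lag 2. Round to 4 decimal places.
\phi_{22} = -0.2301

The PACF at lag k is phi_{kk}, the last component of the solution
to the Yule-Walker system G_k phi = r_k where
  (G_k)_{ij} = rho(|i - j|), (r_k)_i = rho(i), i,j = 1..k.
Equivalently, Durbin-Levinson gives phi_{kk} iteratively:
  phi_{11} = rho(1)
  phi_{kk} = [rho(k) - sum_{j=1..k-1} phi_{k-1,j} rho(k-j)]
            / [1 - sum_{j=1..k-1} phi_{k-1,j} rho(j)],
  phi_{k,j} = phi_{k-1,j} - phi_{kk} phi_{k-1,k-j},  j = 1..k-1.
Step k = 1:
  phi_11 = rho(1) = 0.5041.
Step k = 2:
  phi_22 = [rho(2) - phi_11 rho(1)] / [1 - phi_11 rho(1)] = [0.0825 - (0.5041)(0.5041)] / [1 - (0.5041)(0.5041)]
         = -0.17161681 / 0.74588319 = -0.2301.
Therefore phi_{22} = -0.2301.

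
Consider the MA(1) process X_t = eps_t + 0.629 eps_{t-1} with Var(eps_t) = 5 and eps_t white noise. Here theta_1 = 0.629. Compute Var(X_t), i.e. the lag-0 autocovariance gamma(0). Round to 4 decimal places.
\gamma(0) = 6.9782

For an MA(q) process X_t = eps_t + sum_i theta_i eps_{t-i} with
Var(eps_t) = sigma^2, the variance is
  gamma(0) = sigma^2 * (1 + sum_i theta_i^2).
  sum_i theta_i^2 = (0.629)^2 = 0.395641.
  gamma(0) = 5 * (1 + 0.395641) = 5 * 1.395641 = 6.978205, which rounds to 6.9782.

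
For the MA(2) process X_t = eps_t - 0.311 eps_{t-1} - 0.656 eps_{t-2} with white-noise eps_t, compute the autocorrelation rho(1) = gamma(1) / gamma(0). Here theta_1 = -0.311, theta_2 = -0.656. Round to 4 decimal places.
\rho(1) = -0.0701

For an MA(q) process with theta_0 = 1, the autocovariance is
  gamma(k) = sigma^2 * sum_{i=0..q-k} theta_i * theta_{i+k},
and rho(k) = gamma(k) / gamma(0). Sigma^2 cancels.
  numerator   = (1)*(-0.311) + (-0.311)*(-0.656) = -0.106984.
  denominator = (1)^2 + (-0.311)^2 + (-0.656)^2 = 1.527057.
  rho(1) = -0.106984 / 1.527057 = -0.0701.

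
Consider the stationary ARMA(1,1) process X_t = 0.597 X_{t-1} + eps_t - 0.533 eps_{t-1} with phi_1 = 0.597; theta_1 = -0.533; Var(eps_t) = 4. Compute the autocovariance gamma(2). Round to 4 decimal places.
\gamma(2) = 0.1619

Multiply the model equation by X_{t-k} and take expectations. With theta_0 = psi_0 = 1 and psi_j the MA(infinity) weights, this gives
  gamma(k) - sum_i phi_i gamma(k-i) = c_k,
  c_k = sigma^2 * sum_{j=k..q} theta_j psi_{j-k}   (c_k = 0 for k > q),
using gamma(-m) = gamma(m).
psi-weights needed (psi_j = theta_j + sum_i phi_i psi_{j-i}):
  psi_1 = theta_1 + phi_1 = -0.533 + (0.597) = 0.064
Right-hand sides:
  c_0 = sigma^2 (1 + theta_1 psi_1) = 4 * (1 + (-0.533)(0.064)) = 4 * 0.965888 = 3.863552
  c_1 = sigma^2 theta_1 = 4 * (-0.533) = -2.132
  c_2 = 0
Equations for k = 0 and k = 1 (AR order 1):
  gamma(0) = phi_1 gamma(1) + c_0
  gamma(1) = phi_1 gamma(0) + c_1
Substituting the second into the first: gamma(0) (1 - phi_1^2) = c_0 + phi_1 c_1, so
  gamma(0) = (c_0 + phi_1 c_1) / (1 - phi_1^2) = (3.863552 + (0.597)(-2.132)) / (1 - (0.597)^2) = 2.590748 / 0.643591 = 4.025457.
  gamma(1) = phi_1 gamma(0) + c_1 = (0.597)(4.025457) + (-2.132) = 0.271198.
For k = 2 (> q): gamma(2) = phi_1 gamma(1) = (0.597)(0.271198) = 0.161905.
Therefore gamma(2) = 0.1619 (to 4 decimal places).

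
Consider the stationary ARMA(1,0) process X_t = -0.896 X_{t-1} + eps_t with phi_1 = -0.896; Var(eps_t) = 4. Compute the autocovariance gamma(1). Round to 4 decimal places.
\gamma(1) = -18.1759

Multiply the model equation by X_{t-k} and take expectations. With theta_0 = psi_0 = 1 and psi_j the MA(infinity) weights, this gives
  gamma(k) - sum_i phi_i gamma(k-i) = c_k,
  c_k = sigma^2 * sum_{j=k..q} theta_j psi_{j-k}   (c_k = 0 for k > q),
using gamma(-m) = gamma(m).
Pure AR (q = 0): c_0 = sigma^2 = 4, c_k = 0 for k >= 1.
Equations for k = 0 and k = 1 (AR order 1):
  gamma(0) = phi_1 gamma(1) + c_0
  gamma(1) = phi_1 gamma(0) + c_1
Substituting the second into the first: gamma(0) (1 - phi_1^2) = c_0 + phi_1 c_1, so
  gamma(0) = c_0 / (1 - phi_1^2) = 4 / (1 - (-0.896)^2) = 4 / 0.197184 = 20.285622.
  gamma(1) = phi_1 gamma(0) = (-0.896)(20.285622) = -18.175917.
Therefore gamma(1) = -18.1759 (to 4 decimal places).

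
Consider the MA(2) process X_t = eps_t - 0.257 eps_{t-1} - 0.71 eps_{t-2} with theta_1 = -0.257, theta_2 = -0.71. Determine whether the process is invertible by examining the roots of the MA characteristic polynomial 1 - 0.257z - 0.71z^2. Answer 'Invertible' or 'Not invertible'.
\text{Invertible}

The MA(q) characteristic polynomial is P(z) = 1 - 0.257z - 0.71z^2.
Invertibility requires all roots to lie outside the unit circle, i.e. |z| > 1 for every root.
Set 1 + (-0.257) z + (-0.71) z^2 = 0, i.e. a z^2 + b z + c = 0 with a = -0.71, b = -0.257, c = 1.
Discriminant D = b^2 - 4ac = (-0.257)^2 - 4*(-0.71)*1 = 0.066049 - (-2.84) = 2.906049.
D >= 0, so the roots are real: z = (-b +/- sqrt(D)) / (2a) = (0.257 +/- 1.704714) / (-1.42).
  z_1 = (0.257 + 1.704714) / (-1.42) = -1.3815,   |z_1| = 1.3815.
  z_2 = (0.257 - 1.704714) / (-1.42) = 1.0195,   |z_2| = 1.0195.
Moduli of all roots: 1.3815, 1.0195.
All moduli strictly greater than 1? Yes.
Verdict: Invertible.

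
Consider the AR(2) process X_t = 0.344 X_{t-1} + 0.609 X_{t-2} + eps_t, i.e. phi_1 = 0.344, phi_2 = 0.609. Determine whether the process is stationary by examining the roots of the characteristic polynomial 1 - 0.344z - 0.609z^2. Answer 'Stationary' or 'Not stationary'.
\text{Stationary}

The AR(p) characteristic polynomial is P(z) = 1 - 0.344z - 0.609z^2.
Stationarity requires all roots to lie outside the unit circle, i.e. |z| > 1 for every root.
Set 1 + (-0.344) z + (-0.609) z^2 = 0, i.e. a z^2 + b z + c = 0 with a = -0.609, b = -0.344, c = 1.
Discriminant D = b^2 - 4ac = (-0.344)^2 - 4*(-0.609)*1 = 0.118336 - (-2.436) = 2.554336.
D >= 0, so the roots are real: z = (-b +/- sqrt(D)) / (2a) = (0.344 +/- 1.598229) / (-1.218).
  z_1 = (0.344 + 1.598229) / (-1.218) = -1.5946,   |z_1| = 1.5946.
  z_2 = (0.344 - 1.598229) / (-1.218) = 1.0297,   |z_2| = 1.0297.
Moduli of all roots: 1.5946, 1.0297.
All moduli strictly greater than 1? Yes.
Verdict: Stationary.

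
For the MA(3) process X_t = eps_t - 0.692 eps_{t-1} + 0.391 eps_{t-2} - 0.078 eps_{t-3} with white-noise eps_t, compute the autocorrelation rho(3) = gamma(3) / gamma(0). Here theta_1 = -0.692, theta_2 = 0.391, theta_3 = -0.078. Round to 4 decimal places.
\rho(3) = -0.0476

For an MA(q) process with theta_0 = 1, the autocovariance is
  gamma(k) = sigma^2 * sum_{i=0..q-k} theta_i * theta_{i+k},
and rho(k) = gamma(k) / gamma(0). Sigma^2 cancels.
  numerator   = (1)*(-0.078) = -0.078.
  denominator = (1)^2 + (-0.692)^2 + (0.391)^2 + (-0.078)^2 = 1.637829.
  rho(3) = -0.078 / 1.637829 = -0.0476.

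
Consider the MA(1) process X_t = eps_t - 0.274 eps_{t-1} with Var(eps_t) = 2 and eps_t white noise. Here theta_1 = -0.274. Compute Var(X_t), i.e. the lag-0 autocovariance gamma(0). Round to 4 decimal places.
\gamma(0) = 2.1502

For an MA(q) process X_t = eps_t + sum_i theta_i eps_{t-i} with
Var(eps_t) = sigma^2, the variance is
  gamma(0) = sigma^2 * (1 + sum_i theta_i^2).
  sum_i theta_i^2 = (-0.274)^2 = 0.075076.
  gamma(0) = 2 * (1 + 0.075076) = 2 * 1.075076 = 2.150152, which rounds to 2.1502.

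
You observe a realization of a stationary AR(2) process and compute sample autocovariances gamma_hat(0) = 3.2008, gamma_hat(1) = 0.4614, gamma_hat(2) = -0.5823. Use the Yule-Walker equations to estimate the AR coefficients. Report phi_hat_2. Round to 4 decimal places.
\hat\phi_{2} = -0.2070

The Yule-Walker equations for an AR(p) process read, in matrix form,
  Gamma_p phi = r_p,   with   (Gamma_p)_{ij} = gamma(|i - j|),
                       (r_p)_i = gamma(i),   i,j = 1..p.
Substitute the sample gammas (Toeplitz matrix and right-hand side of size 2):
  Gamma_p = [[3.2008, 0.4614], [0.4614, 3.2008]]
  r_p     = [0.4614, -0.5823]
Written out:
  3.2008 phi_1 + 0.4614 phi_2 = 0.4614
  0.4614 phi_1 + 3.2008 phi_2 = -0.5823
Solve by Cramer's rule:
  det = gamma(0)^2 - gamma(1)^2 = (3.2008)^2 - (0.4614)^2 = 10.24512064 - 0.21288996 = 10.03223068
  phi_hat_1 = [gamma(1) gamma(0) - gamma(1) gamma(2)] / det = [(0.4614)(3.2008) - (0.4614)(-0.5823)] / 10.03223068 = 1.74552234 / 10.03223068 = 0.174
  phi_hat_2 = [gamma(0) gamma(2) - gamma(1)^2] / det = [(3.2008)(-0.5823) - (0.4614)^2] / 10.03223068 = -2.0767158 / 10.03223068 = -0.207
So phi_hat = [0.1740, -0.2070].
Therefore phi_hat_2 = -0.2070.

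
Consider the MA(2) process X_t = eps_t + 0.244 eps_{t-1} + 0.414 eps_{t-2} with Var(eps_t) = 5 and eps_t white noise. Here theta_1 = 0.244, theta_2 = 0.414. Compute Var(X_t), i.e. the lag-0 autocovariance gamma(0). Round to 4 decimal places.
\gamma(0) = 6.1547

For an MA(q) process X_t = eps_t + sum_i theta_i eps_{t-i} with
Var(eps_t) = sigma^2, the variance is
  gamma(0) = sigma^2 * (1 + sum_i theta_i^2).
  sum_i theta_i^2 = (0.244)^2 + (0.414)^2 = 0.059536 + 0.171396 = 0.230932.
  gamma(0) = 5 * (1 + 0.230932) = 5 * 1.230932 = 6.15466, which rounds to 6.1547.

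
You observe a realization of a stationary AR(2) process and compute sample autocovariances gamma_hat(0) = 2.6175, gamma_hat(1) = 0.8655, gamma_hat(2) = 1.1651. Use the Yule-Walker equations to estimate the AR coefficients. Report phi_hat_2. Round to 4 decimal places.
\hat\phi_{2} = 0.3770

The Yule-Walker equations for an AR(p) process read, in matrix form,
  Gamma_p phi = r_p,   with   (Gamma_p)_{ij} = gamma(|i - j|),
                       (r_p)_i = gamma(i),   i,j = 1..p.
Substitute the sample gammas (Toeplitz matrix and right-hand side of size 2):
  Gamma_p = [[2.6175, 0.8655], [0.8655, 2.6175]]
  r_p     = [0.8655, 1.1651]
Written out:
  2.6175 phi_1 + 0.8655 phi_2 = 0.8655
  0.8655 phi_1 + 2.6175 phi_2 = 1.1651
Solve by Cramer's rule:
  det = gamma(0)^2 - gamma(1)^2 = (2.6175)^2 - (0.8655)^2 = 6.85130625 - 0.74909025 = 6.102216
  phi_hat_1 = [gamma(1) gamma(0) - gamma(1) gamma(2)] / det = [(0.8655)(2.6175) - (0.8655)(1.1651)] / 6.102216 = 1.2570522 / 6.102216 = 0.206
  phi_hat_2 = [gamma(0) gamma(2) - gamma(1)^2] / det = [(2.6175)(1.1651) - (0.8655)^2] / 6.102216 = 2.300559 / 6.102216 = 0.377
So phi_hat = [0.2060, 0.3770].
Therefore phi_hat_2 = 0.3770.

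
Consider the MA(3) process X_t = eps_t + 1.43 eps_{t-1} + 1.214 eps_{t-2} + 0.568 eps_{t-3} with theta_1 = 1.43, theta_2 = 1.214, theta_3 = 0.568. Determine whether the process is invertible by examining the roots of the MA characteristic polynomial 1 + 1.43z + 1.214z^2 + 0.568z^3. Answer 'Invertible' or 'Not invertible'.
\text{Invertible}

The MA(q) characteristic polynomial is P(z) = 1 + 1.43z + 1.214z^2 + 0.568z^3.
Invertibility requires all roots to lie outside the unit circle, i.e. |z| > 1 for every root.
Degree 3: look for a simple real root z0 first, then factor out (1 - z/z0) and solve the remaining quadratic.
Testing z0 = -1.25: P(-1.25) = 1 + (1.43)(-1.25) + (1.214)(-1.25)^2 + (0.568)(-1.25)^3
  = 1 + (-1.7875) + (1.896875) + (-1.109375) = 0.  So z_0 = -1.25 is a root, |z_0| = 1.25.
Divide out the factor (1 + 0.8 z) = (1 - z/z0) (since 1/z0 = -0.8):
  P(z) = (1 + 0.8 z)(1 + (0.63) z + (0.71) z^2)
  [check: z-coef 0.63 - (-0.8) = 1.43; z^2-coef 0.71 - (-0.8)(0.63) = 1.214; z^3-coef -(-0.8)(0.71) = 0.568.]
Remaining roots from the quadratic factor 1 + (0.63) z + (0.71) z^2:
  Set 1 + (0.63) z + (0.71) z^2 = 0, i.e. a z^2 + b z + c = 0 with a = 0.71, b = 0.63, c = 1.
  Discriminant D = b^2 - 4ac = (0.63)^2 - 4*(0.71)*1 = 0.3969 - (2.84) = -2.4431.
  D < 0, so the roots are the complex-conjugate pair z = (-b +/- i sqrt(-D)) / (2a) = -0.4437 +/- 1.1007i.
  For a conjugate pair |z|^2 = z * conj(z) = (product of roots) = c/a = 1/(0.71) = 1.408451, so |z| = sqrt(1.408451) = 1.1868 for both roots.
Moduli of all roots: 1.2500, 1.1868, 1.1868.
All moduli strictly greater than 1? Yes.
Verdict: Invertible.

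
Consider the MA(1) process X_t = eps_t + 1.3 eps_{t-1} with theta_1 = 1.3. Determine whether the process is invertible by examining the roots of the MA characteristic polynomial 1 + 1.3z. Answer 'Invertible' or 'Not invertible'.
\text{Not invertible}

The MA(q) characteristic polynomial is P(z) = 1 + 1.3z.
Invertibility requires all roots to lie outside the unit circle, i.e. |z| > 1 for every root.
This is linear in z: 1 + (1.3) z = 0  =>  z = -1/(1.3) = -0.769231,  |z| = 0.769231.
Moduli of all roots: 0.7692.
All moduli strictly greater than 1? No.
Verdict: Not invertible.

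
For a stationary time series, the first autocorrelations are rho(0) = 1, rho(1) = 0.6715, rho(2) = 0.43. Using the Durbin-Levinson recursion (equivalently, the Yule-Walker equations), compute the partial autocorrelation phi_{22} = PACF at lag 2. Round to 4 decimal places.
\phi_{22} = -0.0381

The PACF at lag k is phi_{kk}, the last component of the solution
to the Yule-Walker system G_k phi = r_k where
  (G_k)_{ij} = rho(|i - j|), (r_k)_i = rho(i), i,j = 1..k.
Equivalently, Durbin-Levinson gives phi_{kk} iteratively:
  phi_{11} = rho(1)
  phi_{kk} = [rho(k) - sum_{j=1..k-1} phi_{k-1,j} rho(k-j)]
            / [1 - sum_{j=1..k-1} phi_{k-1,j} rho(j)],
  phi_{k,j} = phi_{k-1,j} - phi_{kk} phi_{k-1,k-j},  j = 1..k-1.
Step k = 1:
  phi_11 = rho(1) = 0.6715.
Step k = 2:
  phi_22 = [rho(2) - phi_11 rho(1)] / [1 - phi_11 rho(1)] = [0.43 - (0.6715)(0.6715)] / [1 - (0.6715)(0.6715)]
         = -0.02091225 / 0.54908775 = -0.0381.
Therefore phi_{22} = -0.0381.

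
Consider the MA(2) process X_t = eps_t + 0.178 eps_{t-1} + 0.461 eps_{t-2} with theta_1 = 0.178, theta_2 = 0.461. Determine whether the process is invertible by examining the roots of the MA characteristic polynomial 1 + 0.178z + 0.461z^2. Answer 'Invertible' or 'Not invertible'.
\text{Invertible}

The MA(q) characteristic polynomial is P(z) = 1 + 0.178z + 0.461z^2.
Invertibility requires all roots to lie outside the unit circle, i.e. |z| > 1 for every root.
Set 1 + (0.178) z + (0.461) z^2 = 0, i.e. a z^2 + b z + c = 0 with a = 0.461, b = 0.178, c = 1.
Discriminant D = b^2 - 4ac = (0.178)^2 - 4*(0.461)*1 = 0.031684 - (1.844) = -1.812316.
D < 0, so the roots are the complex-conjugate pair z = (-b +/- i sqrt(-D)) / (2a) = -0.1931 +/- 1.4601i.
For a conjugate pair |z|^2 = z * conj(z) = (product of roots) = c/a = 1/(0.461) = 2.169197, so |z| = sqrt(2.169197) = 1.4728 for both roots.
Moduli of all roots: 1.4728, 1.4728.
All moduli strictly greater than 1? Yes.
Verdict: Invertible.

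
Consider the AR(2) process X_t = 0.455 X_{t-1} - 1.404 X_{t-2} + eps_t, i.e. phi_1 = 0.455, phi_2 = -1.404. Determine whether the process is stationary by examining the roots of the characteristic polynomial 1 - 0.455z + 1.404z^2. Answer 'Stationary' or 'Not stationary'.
\text{Not stationary}

The AR(p) characteristic polynomial is P(z) = 1 - 0.455z + 1.404z^2.
Stationarity requires all roots to lie outside the unit circle, i.e. |z| > 1 for every root.
Set 1 + (-0.455) z + (1.404) z^2 = 0, i.e. a z^2 + b z + c = 0 with a = 1.404, b = -0.455, c = 1.
Discriminant D = b^2 - 4ac = (-0.455)^2 - 4*(1.404)*1 = 0.207025 - (5.616) = -5.408975.
D < 0, so the roots are the complex-conjugate pair z = (-b +/- i sqrt(-D)) / (2a) = 0.162 +/- 0.8282i.
For a conjugate pair |z|^2 = z * conj(z) = (product of roots) = c/a = 1/(1.404) = 0.712251, so |z| = sqrt(0.712251) = 0.8439 for both roots.
Moduli of all roots: 0.8439, 0.8439.
All moduli strictly greater than 1? No.
Verdict: Not stationary.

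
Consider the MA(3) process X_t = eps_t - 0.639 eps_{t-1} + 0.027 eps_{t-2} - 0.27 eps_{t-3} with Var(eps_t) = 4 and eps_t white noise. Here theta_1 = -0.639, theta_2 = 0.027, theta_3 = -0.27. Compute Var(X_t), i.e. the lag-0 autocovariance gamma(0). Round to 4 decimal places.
\gamma(0) = 5.9278

For an MA(q) process X_t = eps_t + sum_i theta_i eps_{t-i} with
Var(eps_t) = sigma^2, the variance is
  gamma(0) = sigma^2 * (1 + sum_i theta_i^2).
  sum_i theta_i^2 = (-0.639)^2 + (0.027)^2 + (-0.27)^2 = 0.408321 + 0.000729 + 0.0729 = 0.48195.
  gamma(0) = 4 * (1 + 0.48195) = 4 * 1.48195 = 5.9278.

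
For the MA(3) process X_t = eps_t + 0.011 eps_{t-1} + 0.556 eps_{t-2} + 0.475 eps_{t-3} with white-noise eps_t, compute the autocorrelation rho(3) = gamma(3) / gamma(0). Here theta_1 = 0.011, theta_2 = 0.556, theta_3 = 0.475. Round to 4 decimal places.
\rho(3) = 0.3095

For an MA(q) process with theta_0 = 1, the autocovariance is
  gamma(k) = sigma^2 * sum_{i=0..q-k} theta_i * theta_{i+k},
and rho(k) = gamma(k) / gamma(0). Sigma^2 cancels.
  numerator   = (1)*(0.475) = 0.475.
  denominator = (1)^2 + (0.011)^2 + (0.556)^2 + (0.475)^2 = 1.534882.
  rho(3) = 0.475 / 1.534882 = 0.3095.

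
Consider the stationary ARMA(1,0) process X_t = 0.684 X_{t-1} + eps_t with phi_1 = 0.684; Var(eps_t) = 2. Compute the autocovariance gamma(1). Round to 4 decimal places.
\gamma(1) = 2.5707

Multiply the model equation by X_{t-k} and take expectations. With theta_0 = psi_0 = 1 and psi_j the MA(infinity) weights, this gives
  gamma(k) - sum_i phi_i gamma(k-i) = c_k,
  c_k = sigma^2 * sum_{j=k..q} theta_j psi_{j-k}   (c_k = 0 for k > q),
using gamma(-m) = gamma(m).
Pure AR (q = 0): c_0 = sigma^2 = 2, c_k = 0 for k >= 1.
Equations for k = 0 and k = 1 (AR order 1):
  gamma(0) = phi_1 gamma(1) + c_0
  gamma(1) = phi_1 gamma(0) + c_1
Substituting the second into the first: gamma(0) (1 - phi_1^2) = c_0 + phi_1 c_1, so
  gamma(0) = c_0 / (1 - phi_1^2) = 2 / (1 - (0.684)^2) = 2 / 0.532144 = 3.758381.
  gamma(1) = phi_1 gamma(0) = (0.684)(3.758381) = 2.570733.
Therefore gamma(1) = 2.5707 (to 4 decimal places).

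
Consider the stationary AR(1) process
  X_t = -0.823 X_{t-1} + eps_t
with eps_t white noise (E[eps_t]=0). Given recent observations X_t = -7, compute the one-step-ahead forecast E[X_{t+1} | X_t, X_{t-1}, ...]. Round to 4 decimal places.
E[X_{t+1} \mid \mathcal F_t] = 5.7610

For an AR(p) model X_t = c + sum_i phi_i X_{t-i} + eps_t, the
one-step-ahead conditional mean is
  E[X_{t+1} | X_t, ...] = c + sum_i phi_i X_{t+1-i}.
Substitute known values:
  E[X_{t+1} | ...] = (-0.823) * (-7)
                   = 5.7610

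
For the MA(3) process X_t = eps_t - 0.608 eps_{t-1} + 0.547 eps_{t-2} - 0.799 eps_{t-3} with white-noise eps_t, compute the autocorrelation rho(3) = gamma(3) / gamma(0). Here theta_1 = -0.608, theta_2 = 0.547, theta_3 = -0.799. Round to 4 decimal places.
\rho(3) = -0.3463

For an MA(q) process with theta_0 = 1, the autocovariance is
  gamma(k) = sigma^2 * sum_{i=0..q-k} theta_i * theta_{i+k},
and rho(k) = gamma(k) / gamma(0). Sigma^2 cancels.
  numerator   = (1)*(-0.799) = -0.799.
  denominator = (1)^2 + (-0.608)^2 + (0.547)^2 + (-0.799)^2 = 2.307274.
  rho(3) = -0.799 / 2.307274 = -0.3463.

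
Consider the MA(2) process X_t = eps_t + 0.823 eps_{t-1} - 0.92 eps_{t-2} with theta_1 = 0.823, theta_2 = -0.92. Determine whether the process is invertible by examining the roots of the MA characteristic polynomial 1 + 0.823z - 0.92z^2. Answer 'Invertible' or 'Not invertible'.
\text{Not invertible}

The MA(q) characteristic polynomial is P(z) = 1 + 0.823z - 0.92z^2.
Invertibility requires all roots to lie outside the unit circle, i.e. |z| > 1 for every root.
Set 1 + (0.823) z + (-0.92) z^2 = 0, i.e. a z^2 + b z + c = 0 with a = -0.92, b = 0.823, c = 1.
Discriminant D = b^2 - 4ac = (0.823)^2 - 4*(-0.92)*1 = 0.677329 - (-3.68) = 4.357329.
D >= 0, so the roots are real: z = (-b +/- sqrt(D)) / (2a) = (-0.823 +/- 2.087422) / (-1.84).
  z_1 = (-0.823 + 2.087422) / (-1.84) = -0.6872,   |z_1| = 0.6872.
  z_2 = (-0.823 - 2.087422) / (-1.84) = 1.5818,   |z_2| = 1.5818.
Moduli of all roots: 0.6872, 1.5818.
All moduli strictly greater than 1? No.
Verdict: Not invertible.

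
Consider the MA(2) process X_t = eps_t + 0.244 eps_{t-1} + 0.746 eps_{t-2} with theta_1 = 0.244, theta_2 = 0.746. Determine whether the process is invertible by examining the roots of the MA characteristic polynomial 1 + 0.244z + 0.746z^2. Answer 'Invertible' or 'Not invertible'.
\text{Invertible}

The MA(q) characteristic polynomial is P(z) = 1 + 0.244z + 0.746z^2.
Invertibility requires all roots to lie outside the unit circle, i.e. |z| > 1 for every root.
Set 1 + (0.244) z + (0.746) z^2 = 0, i.e. a z^2 + b z + c = 0 with a = 0.746, b = 0.244, c = 1.
Discriminant D = b^2 - 4ac = (0.244)^2 - 4*(0.746)*1 = 0.059536 - (2.984) = -2.924464.
D < 0, so the roots are the complex-conjugate pair z = (-b +/- i sqrt(-D)) / (2a) = -0.1635 +/- 1.1462i.
For a conjugate pair |z|^2 = z * conj(z) = (product of roots) = c/a = 1/(0.746) = 1.340483, so |z| = sqrt(1.340483) = 1.1578 for both roots.
Moduli of all roots: 1.1578, 1.1578.
All moduli strictly greater than 1? Yes.
Verdict: Invertible.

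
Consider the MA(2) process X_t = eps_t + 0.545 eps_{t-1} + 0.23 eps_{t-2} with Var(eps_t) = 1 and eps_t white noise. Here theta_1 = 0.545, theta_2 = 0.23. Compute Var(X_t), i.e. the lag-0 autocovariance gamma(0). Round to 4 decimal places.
\gamma(0) = 1.3499

For an MA(q) process X_t = eps_t + sum_i theta_i eps_{t-i} with
Var(eps_t) = sigma^2, the variance is
  gamma(0) = sigma^2 * (1 + sum_i theta_i^2).
  sum_i theta_i^2 = (0.545)^2 + (0.23)^2 = 0.297025 + 0.0529 = 0.349925.
  gamma(0) = 1 * (1 + 0.349925) = 1 * 1.349925 = 1.349925, which rounds to 1.3499.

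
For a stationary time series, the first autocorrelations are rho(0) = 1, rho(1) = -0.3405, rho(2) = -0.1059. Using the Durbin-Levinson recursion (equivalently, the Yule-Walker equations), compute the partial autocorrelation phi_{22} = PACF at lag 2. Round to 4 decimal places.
\phi_{22} = -0.2509

The PACF at lag k is phi_{kk}, the last component of the solution
to the Yule-Walker system G_k phi = r_k where
  (G_k)_{ij} = rho(|i - j|), (r_k)_i = rho(i), i,j = 1..k.
Equivalently, Durbin-Levinson gives phi_{kk} iteratively:
  phi_{11} = rho(1)
  phi_{kk} = [rho(k) - sum_{j=1..k-1} phi_{k-1,j} rho(k-j)]
            / [1 - sum_{j=1..k-1} phi_{k-1,j} rho(j)],
  phi_{k,j} = phi_{k-1,j} - phi_{kk} phi_{k-1,k-j},  j = 1..k-1.
Step k = 1:
  phi_11 = rho(1) = -0.3405.
Step k = 2:
  phi_22 = [rho(2) - phi_11 rho(1)] / [1 - phi_11 rho(1)] = [-0.1059 - (-0.3405)(-0.3405)] / [1 - (-0.3405)(-0.3405)]
         = -0.22184025 / 0.88405975 = -0.2509.
Therefore phi_{22} = -0.2509.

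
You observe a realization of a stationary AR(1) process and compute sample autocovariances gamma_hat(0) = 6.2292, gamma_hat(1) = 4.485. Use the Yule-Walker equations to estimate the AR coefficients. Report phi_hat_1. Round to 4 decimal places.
\hat\phi_{1} = 0.7200

The Yule-Walker equations for an AR(p) process read, in matrix form,
  Gamma_p phi = r_p,   with   (Gamma_p)_{ij} = gamma(|i - j|),
                       (r_p)_i = gamma(i),   i,j = 1..p.
Substitute the sample gammas (Toeplitz matrix and right-hand side of size 1):
  Gamma_p = [[6.2292]]
  r_p     = [4.485]
With p = 1 this is the single equation gamma(0) phi_1 = gamma(1):
  phi_hat_1 = gamma(1) / gamma(0) = 4.485 / 6.2292 = 0.7200.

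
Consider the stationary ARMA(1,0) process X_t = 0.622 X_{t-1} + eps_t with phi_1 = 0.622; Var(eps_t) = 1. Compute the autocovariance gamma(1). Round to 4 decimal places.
\gamma(1) = 1.0145

Multiply the model equation by X_{t-k} and take expectations. With theta_0 = psi_0 = 1 and psi_j the MA(infinity) weights, this gives
  gamma(k) - sum_i phi_i gamma(k-i) = c_k,
  c_k = sigma^2 * sum_{j=k..q} theta_j psi_{j-k}   (c_k = 0 for k > q),
using gamma(-m) = gamma(m).
Pure AR (q = 0): c_0 = sigma^2 = 1, c_k = 0 for k >= 1.
Equations for k = 0 and k = 1 (AR order 1):
  gamma(0) = phi_1 gamma(1) + c_0
  gamma(1) = phi_1 gamma(0) + c_1
Substituting the second into the first: gamma(0) (1 - phi_1^2) = c_0 + phi_1 c_1, so
  gamma(0) = c_0 / (1 - phi_1^2) = 1 / (1 - (0.622)^2) = 1 / 0.613116 = 1.631013.
  gamma(1) = phi_1 gamma(0) = (0.622)(1.631013) = 1.01449.
Therefore gamma(1) = 1.0145 (to 4 decimal places).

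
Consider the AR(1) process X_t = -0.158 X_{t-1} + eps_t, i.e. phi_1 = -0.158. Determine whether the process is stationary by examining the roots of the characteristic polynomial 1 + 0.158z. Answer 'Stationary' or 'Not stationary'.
\text{Stationary}

The AR(p) characteristic polynomial is P(z) = 1 + 0.158z.
Stationarity requires all roots to lie outside the unit circle, i.e. |z| > 1 for every root.
This is linear in z: 1 + (0.158) z = 0  =>  z = -1/(0.158) = -6.329114,  |z| = 6.329114.
Moduli of all roots: 6.3291.
All moduli strictly greater than 1? Yes.
Verdict: Stationary.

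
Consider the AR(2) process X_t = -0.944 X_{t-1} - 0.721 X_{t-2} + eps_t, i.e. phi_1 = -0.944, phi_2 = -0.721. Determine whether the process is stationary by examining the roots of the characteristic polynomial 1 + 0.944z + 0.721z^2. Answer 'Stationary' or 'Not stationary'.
\text{Stationary}

The AR(p) characteristic polynomial is P(z) = 1 + 0.944z + 0.721z^2.
Stationarity requires all roots to lie outside the unit circle, i.e. |z| > 1 for every root.
Set 1 + (0.944) z + (0.721) z^2 = 0, i.e. a z^2 + b z + c = 0 with a = 0.721, b = 0.944, c = 1.
Discriminant D = b^2 - 4ac = (0.944)^2 - 4*(0.721)*1 = 0.891136 - (2.884) = -1.992864.
D < 0, so the roots are the complex-conjugate pair z = (-b +/- i sqrt(-D)) / (2a) = -0.6546 +/- 0.979i.
For a conjugate pair |z|^2 = z * conj(z) = (product of roots) = c/a = 1/(0.721) = 1.386963, so |z| = sqrt(1.386963) = 1.1777 for both roots.
Moduli of all roots: 1.1777, 1.1777.
All moduli strictly greater than 1? Yes.
Verdict: Stationary.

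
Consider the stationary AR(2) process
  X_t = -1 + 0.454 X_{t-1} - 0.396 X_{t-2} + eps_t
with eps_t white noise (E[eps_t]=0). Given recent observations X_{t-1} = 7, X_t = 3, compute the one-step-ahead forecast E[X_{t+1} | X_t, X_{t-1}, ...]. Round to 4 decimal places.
E[X_{t+1} \mid \mathcal F_t] = -2.4100

For an AR(p) model X_t = c + sum_i phi_i X_{t-i} + eps_t, the
one-step-ahead conditional mean is
  E[X_{t+1} | X_t, ...] = c + sum_i phi_i X_{t+1-i}.
Substitute known values:
  E[X_{t+1} | ...] = -1 + (0.454) * (3) + (-0.396) * (7)
                   = -2.4100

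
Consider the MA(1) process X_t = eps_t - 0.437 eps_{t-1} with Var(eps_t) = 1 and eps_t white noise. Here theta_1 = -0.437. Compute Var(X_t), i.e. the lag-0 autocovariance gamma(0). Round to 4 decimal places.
\gamma(0) = 1.1910

For an MA(q) process X_t = eps_t + sum_i theta_i eps_{t-i} with
Var(eps_t) = sigma^2, the variance is
  gamma(0) = sigma^2 * (1 + sum_i theta_i^2).
  sum_i theta_i^2 = (-0.437)^2 = 0.190969.
  gamma(0) = 1 * (1 + 0.190969) = 1 * 1.190969 = 1.190969, which rounds to 1.1910.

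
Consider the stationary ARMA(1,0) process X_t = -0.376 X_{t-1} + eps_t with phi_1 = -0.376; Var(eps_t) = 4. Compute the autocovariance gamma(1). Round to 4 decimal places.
\gamma(1) = -1.7516

Multiply the model equation by X_{t-k} and take expectations. With theta_0 = psi_0 = 1 and psi_j the MA(infinity) weights, this gives
  gamma(k) - sum_i phi_i gamma(k-i) = c_k,
  c_k = sigma^2 * sum_{j=k..q} theta_j psi_{j-k}   (c_k = 0 for k > q),
using gamma(-m) = gamma(m).
Pure AR (q = 0): c_0 = sigma^2 = 4, c_k = 0 for k >= 1.
Equations for k = 0 and k = 1 (AR order 1):
  gamma(0) = phi_1 gamma(1) + c_0
  gamma(1) = phi_1 gamma(0) + c_1
Substituting the second into the first: gamma(0) (1 - phi_1^2) = c_0 + phi_1 c_1, so
  gamma(0) = c_0 / (1 - phi_1^2) = 4 / (1 - (-0.376)^2) = 4 / 0.858624 = 4.658617.
  gamma(1) = phi_1 gamma(0) = (-0.376)(4.658617) = -1.75164.
Therefore gamma(1) = -1.7516 (to 4 decimal places).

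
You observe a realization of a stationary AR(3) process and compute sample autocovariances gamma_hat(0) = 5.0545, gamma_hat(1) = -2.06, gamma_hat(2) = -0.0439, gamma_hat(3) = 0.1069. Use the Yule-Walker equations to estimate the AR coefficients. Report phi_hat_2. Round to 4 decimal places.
\hat\phi_{2} = -0.2520

The Yule-Walker equations for an AR(p) process read, in matrix form,
  Gamma_p phi = r_p,   with   (Gamma_p)_{ij} = gamma(|i - j|),
                       (r_p)_i = gamma(i),   i,j = 1..p.
Substitute the sample gammas (Toeplitz matrix and right-hand side of size 3):
  Gamma_p = [[5.0545, -2.06, -0.0439], [-2.06, 5.0545, -2.06], [-0.0439, -2.06, 5.0545]]
  r_p     = [-2.06, -0.0439, 0.1069]
Written out (R1..R3):
  (R1) 5.0545 phi_1 - 2.06 phi_2 - 0.0439 phi_3 = -2.06
  (R2) -2.06 phi_1 + 5.0545 phi_2 - 2.06 phi_3 = -0.0439
  (R3) -0.0439 phi_1 - 2.06 phi_2 + 5.0545 phi_3 = 0.1069
Gaussian elimination:
  R2 <- R2 - (-2.06/5.0545) R1 = R2 - (-0.407558) R1:  4.214931 phi_2 - 2.077892 phi_3 = -0.883469
  R3 <- R3 - (-0.0439/5.0545) R1 = R3 - (-0.008685) R1:  -2.077892 phi_2 + 5.054119 phi_3 = 0.089008
  R3 <- R3 - (-2.077892/4.214931) R2 = R3 - (-0.492984) R2:  4.029752 phi_3 = -0.346527
Back-substitution:
  phi_hat_3 = -0.346527 / 4.029752 = -0.085992
  phi_hat_2 = (-0.883469 - (-2.077892)(-0.085992)) / 4.214931 = -0.251997
  phi_hat_1 = (-2.06 - (-2.06)(-0.251997) - (-0.0439)(-0.085992)) / 5.0545 = -0.511008
So phi_hat = [-0.5110, -0.2520, -0.0860].
Therefore phi_hat_2 = -0.2520.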